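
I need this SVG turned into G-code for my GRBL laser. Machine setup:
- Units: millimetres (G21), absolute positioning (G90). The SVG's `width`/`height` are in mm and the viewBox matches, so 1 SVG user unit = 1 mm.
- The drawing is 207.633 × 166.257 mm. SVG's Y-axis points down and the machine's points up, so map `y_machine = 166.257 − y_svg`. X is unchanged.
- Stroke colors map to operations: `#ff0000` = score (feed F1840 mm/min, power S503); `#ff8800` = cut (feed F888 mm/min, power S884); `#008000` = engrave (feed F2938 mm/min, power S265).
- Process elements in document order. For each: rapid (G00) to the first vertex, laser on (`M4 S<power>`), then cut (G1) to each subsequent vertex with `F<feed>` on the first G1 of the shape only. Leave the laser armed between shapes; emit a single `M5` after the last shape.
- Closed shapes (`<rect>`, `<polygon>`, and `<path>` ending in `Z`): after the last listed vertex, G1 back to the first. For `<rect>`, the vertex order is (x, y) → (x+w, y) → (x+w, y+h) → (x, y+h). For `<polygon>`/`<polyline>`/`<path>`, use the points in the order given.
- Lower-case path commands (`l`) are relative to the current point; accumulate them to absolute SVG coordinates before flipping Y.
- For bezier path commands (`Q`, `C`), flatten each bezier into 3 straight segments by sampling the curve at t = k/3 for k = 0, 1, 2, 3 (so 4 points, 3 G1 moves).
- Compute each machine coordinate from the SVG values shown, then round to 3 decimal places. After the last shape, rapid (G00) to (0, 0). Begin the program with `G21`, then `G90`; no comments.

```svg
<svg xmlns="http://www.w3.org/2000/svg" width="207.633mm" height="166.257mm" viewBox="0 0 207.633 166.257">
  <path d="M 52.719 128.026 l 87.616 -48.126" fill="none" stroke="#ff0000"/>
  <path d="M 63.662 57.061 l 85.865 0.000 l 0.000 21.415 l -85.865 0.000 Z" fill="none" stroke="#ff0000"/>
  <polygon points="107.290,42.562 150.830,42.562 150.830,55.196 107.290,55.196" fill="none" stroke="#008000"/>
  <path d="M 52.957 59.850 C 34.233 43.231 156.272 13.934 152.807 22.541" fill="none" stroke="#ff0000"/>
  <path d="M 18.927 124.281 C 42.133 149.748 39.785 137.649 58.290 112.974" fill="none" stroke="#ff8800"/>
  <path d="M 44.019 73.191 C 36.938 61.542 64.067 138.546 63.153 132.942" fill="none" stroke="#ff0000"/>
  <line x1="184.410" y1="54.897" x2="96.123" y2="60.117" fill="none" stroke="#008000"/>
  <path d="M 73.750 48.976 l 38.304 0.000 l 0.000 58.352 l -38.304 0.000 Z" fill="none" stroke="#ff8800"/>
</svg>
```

viewBox `0 0 207.633 166.257` with mm width/height → 1 unit = 1 mm. Flip: y_m = 166.257 − y_svg.

**Shape 1** — `<path>` line segment, stroke `#ff0000` → score (S503, F1840). Machine vertices: (52.719,38.231) → (140.335,86.357). Open path.

**Shape 2** — `<path>` rectangle, stroke `#ff0000` → score (S503, F1840). Machine vertices: (63.662,109.196) → (149.527,109.196) → (149.527,87.781) → (63.662,87.781) → (63.662,109.196). Closed: final G1 returns to the first vertex.

**Shape 3** — `<polygon>` rectangle, stroke `#008000` → engrave (S265, F2938). Machine vertices: (107.290,123.695) → (150.830,123.695) → (150.830,111.061) → (107.290,111.061) → (107.290,123.695). Closed: final G1 returns to the first vertex.

**Shape 4** — `<path>` cubic bezier, stroke `#ff0000` → score (S503, F1840). Control points (SVG): P0=(52.957,59.850), P1=(34.233,43.231), P2=(156.272,13.934), P3=(152.807,22.541); sampled at t=k/3. Machine vertices: (52.957,106.407) → (71.292,125.379) → (124.299,141.562) → (152.807,143.716). Open path.

**Shape 5** — `<path>` cubic bezier, stroke `#ff8800` → cut (S884, F888). Control points (SVG): P0=(18.927,124.281), P1=(42.133,149.748), P2=(39.785,137.649), P3=(58.290,112.974); sampled at t=k/3. Machine vertices: (18.927,41.976) → (35.334,28.105) → (45.017,33.726) → (58.290,53.283). Open path.

**Shape 6** — `<path>` cubic bezier, stroke `#ff0000` → score (S503, F1840). Control points (SVG): P0=(44.019,73.191), P1=(36.938,61.542), P2=(64.067,138.546), P3=(63.153,132.942); sampled at t=k/3. Machine vertices: (44.019,93.066) → (46.036,81.507) → (57.025,48.904) → (63.153,33.315). Open path.

**Shape 7** — `<line>` line segment, stroke `#008000` → engrave (S265, F2938). Machine vertices: (184.410,111.360) → (96.123,106.140). Open path.

**Shape 8** — `<path>` rectangle, stroke `#ff8800` → cut (S884, F888). Machine vertices: (73.750,117.281) → (112.054,117.281) → (112.054,58.929) → (73.750,58.929) → (73.750,117.281). Closed: final G1 returns to the first vertex.

G21
G90
G00 X52.719 Y38.231
M4 S503
G1 X140.335 Y86.357 F1840
G00 X63.662 Y109.196
M4 S503
G1 X149.527 Y109.196 F1840
G1 X149.527 Y87.781
G1 X63.662 Y87.781
G1 X63.662 Y109.196
G00 X107.290 Y123.695
M4 S265
G1 X150.830 Y123.695 F2938
G1 X150.830 Y111.061
G1 X107.290 Y111.061
G1 X107.290 Y123.695
G00 X52.957 Y106.407
M4 S503
G1 X71.292 Y125.379 F1840
G1 X124.299 Y141.562
G1 X152.807 Y143.716
G00 X18.927 Y41.976
M4 S884
G1 X35.334 Y28.105 F888
G1 X45.017 Y33.726
G1 X58.290 Y53.283
G00 X44.019 Y93.066
M4 S503
G1 X46.036 Y81.507 F1840
G1 X57.025 Y48.904
G1 X63.153 Y33.315
G00 X184.410 Y111.360
M4 S265
G1 X96.123 Y106.140 F2938
G00 X73.750 Y117.281
M4 S884
G1 X112.054 Y117.281 F888
G1 X112.054 Y58.929
G1 X73.750 Y58.929
G1 X73.750 Y117.281
M5
G00 X0.000 Y0.000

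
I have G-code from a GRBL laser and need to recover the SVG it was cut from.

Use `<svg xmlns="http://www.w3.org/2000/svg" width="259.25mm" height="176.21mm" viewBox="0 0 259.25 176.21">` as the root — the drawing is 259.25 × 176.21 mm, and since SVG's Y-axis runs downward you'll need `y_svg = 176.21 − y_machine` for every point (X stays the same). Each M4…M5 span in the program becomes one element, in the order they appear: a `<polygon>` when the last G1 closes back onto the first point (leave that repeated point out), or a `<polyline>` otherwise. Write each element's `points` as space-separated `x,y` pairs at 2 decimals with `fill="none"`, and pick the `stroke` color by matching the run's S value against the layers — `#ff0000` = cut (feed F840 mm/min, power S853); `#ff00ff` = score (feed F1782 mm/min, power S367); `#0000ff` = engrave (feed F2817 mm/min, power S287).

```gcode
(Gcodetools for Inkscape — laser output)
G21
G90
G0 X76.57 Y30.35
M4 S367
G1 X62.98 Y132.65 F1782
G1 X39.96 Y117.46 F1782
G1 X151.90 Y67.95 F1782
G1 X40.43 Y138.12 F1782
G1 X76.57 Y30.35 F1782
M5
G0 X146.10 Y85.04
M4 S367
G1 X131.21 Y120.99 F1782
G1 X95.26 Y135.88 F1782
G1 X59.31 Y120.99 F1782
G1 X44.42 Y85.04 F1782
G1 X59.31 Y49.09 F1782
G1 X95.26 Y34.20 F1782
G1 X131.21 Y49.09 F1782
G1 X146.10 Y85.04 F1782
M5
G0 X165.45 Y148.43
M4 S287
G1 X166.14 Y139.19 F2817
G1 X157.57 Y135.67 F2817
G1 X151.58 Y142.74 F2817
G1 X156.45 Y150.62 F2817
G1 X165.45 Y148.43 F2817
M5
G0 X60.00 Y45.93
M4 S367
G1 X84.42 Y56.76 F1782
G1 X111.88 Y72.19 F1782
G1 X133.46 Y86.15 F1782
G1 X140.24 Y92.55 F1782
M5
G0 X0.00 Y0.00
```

Machine Y-up, SVG Y-down with viewBox height 176.21, so y_svg = 176.21 − y_machine; X carries over.

Run 1: S367 ⇒ score layer `#ff00ff`. The run returns to its start, so emit a `<polygon>` with points (Y-flipped): 76.57,145.86 62.98,43.56 39.96,58.75 151.90,108.26 40.43,38.09.

Run 2: power S367 maps to stroke `#ff00ff` (score). The run returns to its start, so emit a `<polygon>` with points (Y-flipped): 146.10,91.17 131.21,55.22 95.26,40.33 59.31,55.22 44.42,91.17 59.31,127.12 95.26,142.01 131.21,127.12.

Run 3: S287 ⇒ engrave layer `#0000ff`. The run returns to its start, so emit a `<polygon>` with points (Y-flipped): 165.45,27.78 166.14,37.02 157.57,40.54 151.58,33.47 156.45,25.59.

Run 4: S367 ⇒ score layer `#ff00ff`. The run is open, so emit a `<polyline>` with points (Y-flipped): 60.00,130.28 84.42,119.45 111.88,104.02 133.46,90.06 140.24,83.66.

<svg xmlns="http://www.w3.org/2000/svg" width="259.25mm" height="176.21mm" viewBox="0 0 259.25 176.21">
  <polygon points="76.57,145.86 62.98,43.56 39.96,58.75 151.90,108.26 40.43,38.09" fill="none" stroke="#ff00ff"/>
  <polygon points="146.10,91.17 131.21,55.22 95.26,40.33 59.31,55.22 44.42,91.17 59.31,127.12 95.26,142.01 131.21,127.12" fill="none" stroke="#ff00ff"/>
  <polygon points="165.45,27.78 166.14,37.02 157.57,40.54 151.58,33.47 156.45,25.59" fill="none" stroke="#0000ff"/>
  <polyline points="60.00,130.28 84.42,119.45 111.88,104.02 133.46,90.06 140.24,83.66" fill="none" stroke="#ff00ff"/>
</svg>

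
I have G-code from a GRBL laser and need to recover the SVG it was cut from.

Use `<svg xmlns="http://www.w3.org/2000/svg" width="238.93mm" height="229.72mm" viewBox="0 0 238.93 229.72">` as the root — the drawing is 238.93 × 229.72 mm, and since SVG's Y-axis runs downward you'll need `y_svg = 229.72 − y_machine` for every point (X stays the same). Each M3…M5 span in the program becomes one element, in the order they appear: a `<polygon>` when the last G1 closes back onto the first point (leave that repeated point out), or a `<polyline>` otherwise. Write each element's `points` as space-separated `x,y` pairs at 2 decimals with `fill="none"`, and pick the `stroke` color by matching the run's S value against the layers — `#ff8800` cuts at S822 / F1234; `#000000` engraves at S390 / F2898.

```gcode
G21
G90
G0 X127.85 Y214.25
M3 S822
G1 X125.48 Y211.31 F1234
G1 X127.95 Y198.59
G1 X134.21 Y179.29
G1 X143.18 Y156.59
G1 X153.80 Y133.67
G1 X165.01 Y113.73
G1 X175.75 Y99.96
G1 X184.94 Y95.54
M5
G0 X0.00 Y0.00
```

y_svg = 229.72 − y_m. Every run uses S822, so all elements get stroke `#ff8800` (cut).

[1] open run; points: 127.85,15.47 125.48,18.41 127.95,31.13 134.21,50.43 143.18,73.13 153.80,96.05 165.01,115.99 175.75,129.76 184.94,134.18

<svg xmlns="http://www.w3.org/2000/svg" width="238.93mm" height="229.72mm" viewBox="0 0 238.93 229.72">
  <polyline points="127.85,15.47 125.48,18.41 127.95,31.13 134.21,50.43 143.18,73.13 153.80,96.05 165.01,115.99 175.75,129.76 184.94,134.18" fill="none" stroke="#ff8800"/>
</svg>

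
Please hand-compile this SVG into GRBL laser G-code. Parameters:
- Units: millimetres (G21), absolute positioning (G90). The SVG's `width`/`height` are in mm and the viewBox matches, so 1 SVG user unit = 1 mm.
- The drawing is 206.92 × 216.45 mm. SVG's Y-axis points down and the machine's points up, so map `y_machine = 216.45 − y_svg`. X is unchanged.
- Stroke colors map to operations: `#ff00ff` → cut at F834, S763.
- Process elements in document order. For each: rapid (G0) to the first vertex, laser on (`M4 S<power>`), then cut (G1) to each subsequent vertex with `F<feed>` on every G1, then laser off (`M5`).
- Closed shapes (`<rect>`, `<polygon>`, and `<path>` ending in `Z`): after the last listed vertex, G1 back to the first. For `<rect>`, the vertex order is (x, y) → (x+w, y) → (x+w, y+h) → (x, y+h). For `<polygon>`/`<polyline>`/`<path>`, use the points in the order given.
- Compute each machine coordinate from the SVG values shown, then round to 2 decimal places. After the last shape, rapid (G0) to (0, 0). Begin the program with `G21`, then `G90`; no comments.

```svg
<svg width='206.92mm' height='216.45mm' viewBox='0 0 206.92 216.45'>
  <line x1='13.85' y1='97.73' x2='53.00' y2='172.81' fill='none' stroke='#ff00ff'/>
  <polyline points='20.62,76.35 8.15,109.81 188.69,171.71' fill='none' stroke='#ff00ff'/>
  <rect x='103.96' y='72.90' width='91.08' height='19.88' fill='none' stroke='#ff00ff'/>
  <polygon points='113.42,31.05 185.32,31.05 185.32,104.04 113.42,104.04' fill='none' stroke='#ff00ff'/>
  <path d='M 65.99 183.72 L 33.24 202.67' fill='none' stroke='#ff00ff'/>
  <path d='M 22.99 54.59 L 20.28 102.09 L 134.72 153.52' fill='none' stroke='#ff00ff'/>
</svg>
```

G21
G90
G0 X13.85 Y118.72
M4 S763
G1 X53.00 Y43.64 F834
M5
G0 X20.62 Y140.10
M4 S763
G1 X8.15 Y106.64 F834
G1 X188.69 Y44.74 F834
M5
G0 X103.96 Y143.55
M4 S763
G1 X195.04 Y143.55 F834
G1 X195.04 Y123.67 F834
G1 X103.96 Y123.67 F834
G1 X103.96 Y143.55 F834
M5
G0 X113.42 Y185.40
M4 S763
G1 X185.32 Y185.40 F834
G1 X185.32 Y112.41 F834
G1 X113.42 Y112.41 F834
G1 X113.42 Y185.40 F834
M5
G0 X65.99 Y32.73
M4 S763
G1 X33.24 Y13.78 F834
M5
G0 X22.99 Y161.86
M4 S763
G1 X20.28 Y114.36 F834
G1 X134.72 Y62.93 F834
M5
G0 X0.00 Y0.00

1 u = 1 mm; y_m = 216.45 − y.

[1] `<line>` line segment, #ff00ff→cut S763 F834: (13.85,118.72) → (53.00,43.64)

[2] `<polyline>` open polyline, #ff00ff→cut S763 F834: (20.62,140.10) → (8.15,106.64) → (188.69,44.74)

[3] `<rect>` rectangle, #ff00ff→cut S763 F834: (103.96,143.55) → (195.04,143.55) → (195.04,123.67) → (103.96,123.67) → (103.96,143.55) (closed)

[4] `<polygon>` rectangle, #ff00ff→cut S763 F834: (113.42,185.40) → (185.32,185.40) → (185.32,112.41) → (113.42,112.41) → (113.42,185.40) (closed)

[5] `<path>` line segment, #ff00ff→cut S763 F834: (65.99,32.73) → (33.24,13.78)

[6] `<path>` open polyline, #ff00ff→cut S763 F834: (22.99,161.86) → (20.28,114.36) → (134.72,62.93)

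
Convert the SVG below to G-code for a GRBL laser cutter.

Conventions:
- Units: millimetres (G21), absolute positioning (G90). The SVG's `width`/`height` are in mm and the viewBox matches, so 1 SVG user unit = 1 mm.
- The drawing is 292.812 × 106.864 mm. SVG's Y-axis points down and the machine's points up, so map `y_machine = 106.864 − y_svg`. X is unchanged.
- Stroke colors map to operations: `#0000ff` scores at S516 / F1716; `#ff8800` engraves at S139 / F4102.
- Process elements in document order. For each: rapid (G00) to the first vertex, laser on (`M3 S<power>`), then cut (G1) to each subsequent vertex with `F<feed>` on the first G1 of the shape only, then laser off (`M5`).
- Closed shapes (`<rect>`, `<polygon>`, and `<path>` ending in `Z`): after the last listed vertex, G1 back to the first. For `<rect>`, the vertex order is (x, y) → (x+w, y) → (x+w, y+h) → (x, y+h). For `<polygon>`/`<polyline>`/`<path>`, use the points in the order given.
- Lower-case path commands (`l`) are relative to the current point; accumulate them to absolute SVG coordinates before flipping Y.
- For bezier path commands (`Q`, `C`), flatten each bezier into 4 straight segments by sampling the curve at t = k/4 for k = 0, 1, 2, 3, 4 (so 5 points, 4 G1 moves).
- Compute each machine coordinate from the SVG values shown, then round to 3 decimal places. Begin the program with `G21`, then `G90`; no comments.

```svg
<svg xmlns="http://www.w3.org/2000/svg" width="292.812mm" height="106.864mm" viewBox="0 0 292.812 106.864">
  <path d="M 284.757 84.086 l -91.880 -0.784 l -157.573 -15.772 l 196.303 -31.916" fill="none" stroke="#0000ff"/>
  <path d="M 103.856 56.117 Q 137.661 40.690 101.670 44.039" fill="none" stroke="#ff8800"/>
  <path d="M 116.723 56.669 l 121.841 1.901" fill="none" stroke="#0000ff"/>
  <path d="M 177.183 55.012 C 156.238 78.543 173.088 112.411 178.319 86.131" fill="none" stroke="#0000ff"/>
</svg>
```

G21
G90
G00 X284.757 Y22.778
M3 S516
G1 X192.877 Y23.562 F1716
G1 X35.304 Y39.334
G1 X231.607 Y71.250
M5
G00 X103.856 Y50.747
M3 S139
G1 X116.396 Y57.287 F4102
G1 X120.212 Y61.480
G1 X115.303 Y63.326
G1 X101.670 Y62.825
M5
G00 X116.723 Y50.195
M3 S516
G1 X238.564 Y48.294 F1716
M5
G00 X177.183 Y51.852
M3 S516
G1 X167.789 Y33.367 F1716
G1 X167.935 Y17.613
G1 X172.989 Y11.199
G1 X178.319 Y20.733
M5

Since the viewBox matches the mm dimensions, user units are millimetres directly. The only transform is the Y-flip y_m = 106.864 − y_svg.

Shape 1 is a open polyline drawn with `<path>`. Its stroke #0000ff means score at S516, F1716. After flipping Y the toolpath is (284.757,22.778) → (192.877,23.562) → (35.304,39.334) → (231.607,71.250).

Shape 2 is a quadratic bezier drawn with `<path>`. Its stroke #ff8800 means engrave at S139, F4102. After flipping Y the toolpath is (103.856,50.747) → (116.396,57.287) → (120.212,61.480) → (115.303,63.326) → (101.670,62.825).

Shape 3 is a line segment drawn with `<path>`. Its stroke #0000ff means score at S516, F1716. After flipping Y the toolpath is (116.723,50.195) → (238.564,48.294).

Shape 4 is a cubic bezier drawn with `<path>`. Its stroke #0000ff means score at S516, F1716. After flipping Y the toolpath is (177.183,51.852) → (167.789,33.367) → (167.935,17.613) → (172.989,11.199) → (178.319,20.733).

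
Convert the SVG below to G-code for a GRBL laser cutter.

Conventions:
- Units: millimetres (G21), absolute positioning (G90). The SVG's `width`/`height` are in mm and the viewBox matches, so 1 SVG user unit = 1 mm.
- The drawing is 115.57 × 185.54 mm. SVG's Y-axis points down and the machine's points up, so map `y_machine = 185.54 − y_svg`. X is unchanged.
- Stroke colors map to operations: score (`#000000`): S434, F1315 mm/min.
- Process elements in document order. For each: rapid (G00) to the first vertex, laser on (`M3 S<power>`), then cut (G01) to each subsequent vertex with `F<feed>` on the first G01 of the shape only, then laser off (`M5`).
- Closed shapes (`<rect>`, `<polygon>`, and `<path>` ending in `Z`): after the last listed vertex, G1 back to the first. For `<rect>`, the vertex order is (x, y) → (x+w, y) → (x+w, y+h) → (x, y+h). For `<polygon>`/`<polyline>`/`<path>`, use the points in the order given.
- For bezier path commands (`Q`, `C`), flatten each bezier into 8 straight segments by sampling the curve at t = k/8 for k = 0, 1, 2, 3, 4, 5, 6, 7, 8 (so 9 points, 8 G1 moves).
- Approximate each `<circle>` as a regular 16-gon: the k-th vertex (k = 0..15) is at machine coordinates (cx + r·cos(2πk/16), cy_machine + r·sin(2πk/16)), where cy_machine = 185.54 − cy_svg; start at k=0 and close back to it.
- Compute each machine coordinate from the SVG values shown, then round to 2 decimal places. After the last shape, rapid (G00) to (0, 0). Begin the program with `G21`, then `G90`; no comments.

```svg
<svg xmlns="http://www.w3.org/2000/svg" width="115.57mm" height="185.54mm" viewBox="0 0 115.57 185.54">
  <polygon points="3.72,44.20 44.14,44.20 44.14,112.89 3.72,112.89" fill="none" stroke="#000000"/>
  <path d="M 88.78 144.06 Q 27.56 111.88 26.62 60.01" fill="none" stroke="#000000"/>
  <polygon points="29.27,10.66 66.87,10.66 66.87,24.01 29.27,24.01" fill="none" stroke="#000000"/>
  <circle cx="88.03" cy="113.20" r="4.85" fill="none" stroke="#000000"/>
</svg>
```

viewBox `0 0 115.57 185.54` with mm width/height → 1 unit = 1 mm. Flip: y_m = 185.54 − y_svg.

**Shape 1** — `<polygon>` rectangle, stroke `#000000` → score (S434, F1315). Machine vertices: (3.72,141.34) → (44.14,141.34) → (44.14,72.65) → (3.72,72.65) → (3.72,141.34). Closed: final G1 returns to the first vertex.

**Shape 2** — `<path>` quadratic bezier, stroke `#000000` → score (S434, F1315). Control points (SVG): P0=(88.78,144.06), P1=(27.56,111.88), P2=(26.62,60.01); sampled at t=k/8. Machine vertices: (88.78,41.48) → (74.42,49.83) → (61.94,58.80) → (51.34,68.38) → (42.63,78.58) → (35.80,89.40) → (30.86,100.83) → (27.80,112.87) → (26.62,125.53). Open path.

**Shape 3** — `<polygon>` rectangle, stroke `#000000` → score (S434, F1315). Machine vertices: (29.27,174.88) → (66.87,174.88) → (66.87,161.53) → (29.27,161.53) → (29.27,174.88). Closed: final G1 returns to the first vertex.

**Shape 4** — `<circle>` circle, stroke `#000000` → score (S434, F1315). Machine vertices: (92.88,72.34) → (92.51,74.20) → (91.46,75.77) → (89.89,76.82) → (88.03,77.19) → (86.17,76.82) → (84.60,75.77) → (83.55,74.20) → (83.18,72.34) → (83.55,70.48) → (84.60,68.91) → (86.17,67.86) → (88.03,67.49) → (89.89,67.86) → (91.46,68.91) → (92.51,70.48) → (92.88,72.34). Closed: final G1 returns to the first vertex.

G21
G90
G00 X3.72 Y141.34
M3 S434
G01 X44.14 Y141.34 F1315
G01 X44.14 Y72.65
G01 X3.72 Y72.65
G01 X3.72 Y141.34
M5
G00 X88.78 Y41.48
M3 S434
G01 X74.42 Y49.83 F1315
G01 X61.94 Y58.80
G01 X51.34 Y68.38
G01 X42.63 Y78.58
G01 X35.80 Y89.40
G01 X30.86 Y100.83
G01 X27.80 Y112.87
G01 X26.62 Y125.53
M5
G00 X29.27 Y174.88
M3 S434
G01 X66.87 Y174.88 F1315
G01 X66.87 Y161.53
G01 X29.27 Y161.53
G01 X29.27 Y174.88
M5
G00 X92.88 Y72.34
M3 S434
G01 X92.51 Y74.20 F1315
G01 X91.46 Y75.77
G01 X89.89 Y76.82
G01 X88.03 Y77.19
G01 X86.17 Y76.82
G01 X84.60 Y75.77
G01 X83.55 Y74.20
G01 X83.18 Y72.34
G01 X83.55 Y70.48
G01 X84.60 Y68.91
G01 X86.17 Y67.86
G01 X88.03 Y67.49
G01 X89.89 Y67.86
G01 X91.46 Y68.91
G01 X92.51 Y70.48
G01 X92.88 Y72.34
M5
G00 X0.00 Y0.00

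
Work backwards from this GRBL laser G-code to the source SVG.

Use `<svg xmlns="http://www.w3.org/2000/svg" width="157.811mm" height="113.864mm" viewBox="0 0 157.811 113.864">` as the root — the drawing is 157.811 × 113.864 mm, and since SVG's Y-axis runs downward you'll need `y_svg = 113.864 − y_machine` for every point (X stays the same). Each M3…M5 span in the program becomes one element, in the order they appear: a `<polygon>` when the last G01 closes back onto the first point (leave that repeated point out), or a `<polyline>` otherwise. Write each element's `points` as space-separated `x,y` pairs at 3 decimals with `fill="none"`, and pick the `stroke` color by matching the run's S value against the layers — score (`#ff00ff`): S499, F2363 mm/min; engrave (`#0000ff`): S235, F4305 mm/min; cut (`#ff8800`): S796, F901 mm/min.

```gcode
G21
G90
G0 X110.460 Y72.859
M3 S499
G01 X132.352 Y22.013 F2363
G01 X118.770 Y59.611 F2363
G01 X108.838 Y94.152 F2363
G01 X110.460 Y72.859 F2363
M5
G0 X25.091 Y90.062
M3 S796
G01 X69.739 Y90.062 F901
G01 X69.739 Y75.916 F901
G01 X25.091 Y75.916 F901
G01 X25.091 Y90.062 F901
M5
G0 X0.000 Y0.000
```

<svg xmlns="http://www.w3.org/2000/svg" width="157.811mm" height="113.864mm" viewBox="0 0 157.811 113.864">
  <polygon points="110.460,41.005 132.352,91.851 118.770,54.253 108.838,19.712" fill="none" stroke="#ff00ff"/>
  <polygon points="25.091,23.802 69.739,23.802 69.739,37.948 25.091,37.948" fill="none" stroke="#ff8800"/>
</svg>

y_svg = 113.864 − y_m.

[1] S499→`#ff00ff` (score); closed run; points: 110.460,41.005 132.352,91.851 118.770,54.253 108.838,19.712

[2] S796→`#ff8800` (cut); closed run; points: 25.091,23.802 69.739,23.802 69.739,37.948 25.091,37.948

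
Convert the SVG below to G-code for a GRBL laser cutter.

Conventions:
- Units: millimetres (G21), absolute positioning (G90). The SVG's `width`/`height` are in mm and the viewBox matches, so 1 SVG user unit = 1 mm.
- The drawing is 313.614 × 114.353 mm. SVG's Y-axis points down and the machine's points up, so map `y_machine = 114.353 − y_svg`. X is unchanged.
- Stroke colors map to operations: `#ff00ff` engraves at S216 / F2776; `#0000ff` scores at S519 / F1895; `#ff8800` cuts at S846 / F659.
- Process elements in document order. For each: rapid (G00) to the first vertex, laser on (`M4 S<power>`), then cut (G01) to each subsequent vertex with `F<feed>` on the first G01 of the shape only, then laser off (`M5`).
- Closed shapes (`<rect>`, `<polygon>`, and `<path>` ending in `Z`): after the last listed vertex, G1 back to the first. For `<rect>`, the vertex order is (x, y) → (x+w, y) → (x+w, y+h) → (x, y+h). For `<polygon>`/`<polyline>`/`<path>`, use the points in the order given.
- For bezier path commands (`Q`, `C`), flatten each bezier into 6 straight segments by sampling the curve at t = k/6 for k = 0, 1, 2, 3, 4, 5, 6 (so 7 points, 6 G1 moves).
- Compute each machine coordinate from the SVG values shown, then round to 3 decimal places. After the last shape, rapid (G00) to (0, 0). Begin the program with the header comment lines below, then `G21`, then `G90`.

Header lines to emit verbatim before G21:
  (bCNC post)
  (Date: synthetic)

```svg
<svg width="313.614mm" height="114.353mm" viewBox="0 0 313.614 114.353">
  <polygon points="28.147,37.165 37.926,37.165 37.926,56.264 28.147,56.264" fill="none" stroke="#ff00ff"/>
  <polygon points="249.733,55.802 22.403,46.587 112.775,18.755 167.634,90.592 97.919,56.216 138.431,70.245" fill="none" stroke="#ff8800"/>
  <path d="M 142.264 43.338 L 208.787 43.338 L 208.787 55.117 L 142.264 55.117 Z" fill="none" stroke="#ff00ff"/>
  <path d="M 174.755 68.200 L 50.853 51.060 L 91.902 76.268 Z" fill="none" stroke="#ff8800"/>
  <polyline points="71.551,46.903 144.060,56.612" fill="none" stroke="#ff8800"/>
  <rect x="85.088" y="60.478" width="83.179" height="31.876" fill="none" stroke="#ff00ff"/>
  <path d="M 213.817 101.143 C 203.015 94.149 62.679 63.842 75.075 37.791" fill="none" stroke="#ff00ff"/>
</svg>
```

Since the viewBox matches the mm dimensions, user units are millimetres directly. The only transform is the Y-flip y_m = 114.353 − y_svg.

Shape 1 is a rectangle drawn with `<polygon>`. Its stroke #ff00ff means engrave at S216, F2776. After flipping Y the toolpath is (28.147,77.188) → (37.926,77.188) → (37.926,58.089) → (28.147,58.089) → (28.147,77.188), returning to the start.

Shape 2 is a closed polygon drawn with `<polygon>`. Its stroke #ff8800 means cut at S846, F659. After flipping Y the toolpath is (249.733,58.551) → (22.403,67.766) → (112.775,95.598) → (167.634,23.761) → (97.919,58.137) → (138.431,44.108) → (249.733,58.551), returning to the start.

Shape 3 is a rectangle drawn with `<path>`. Its stroke #ff00ff means engrave at S216, F2776. After flipping Y the toolpath is (142.264,71.015) → (208.787,71.015) → (208.787,59.236) → (142.264,59.236) → (142.264,71.015), returning to the start.

Shape 4 is a closed polygon drawn with `<path>`. Its stroke #ff8800 means cut at S846, F659. After flipping Y the toolpath is (174.755,46.153) → (50.853,63.293) → (91.902,38.085) → (174.755,46.153), returning to the start.

Shape 5 is a line segment drawn with `<polyline>`. Its stroke #ff8800 means cut at S846, F659. After flipping Y the toolpath is (71.551,67.450) → (144.060,57.741).

Shape 6 is a rectangle drawn with `<rect>`. Its stroke #ff00ff means engrave at S216, F2776. After flipping Y the toolpath is (85.088,53.875) → (168.267,53.875) → (168.267,21.999) → (85.088,21.999) → (85.088,53.875), returning to the start.

Shape 7 is a cubic bezier drawn with `<path>`. Its stroke #ff00ff means engrave at S216, F2776. After flipping Y the toolpath is (213.817,13.210) → (198.928,18.522) → (170.291,26.954) → (135.747,37.740) → (103.135,50.113) → (80.298,63.309) → (75.075,76.562).

(bCNC post)
(Date: synthetic)
G21
G90
G00 X28.147 Y77.188
M4 S216
G01 X37.926 Y77.188 F2776
G01 X37.926 Y58.089
G01 X28.147 Y58.089
G01 X28.147 Y77.188
M5
G00 X249.733 Y58.551
M4 S846
G01 X22.403 Y67.766 F659
G01 X112.775 Y95.598
G01 X167.634 Y23.761
G01 X97.919 Y58.137
G01 X138.431 Y44.108
G01 X249.733 Y58.551
M5
G00 X142.264 Y71.015
M4 S216
G01 X208.787 Y71.015 F2776
G01 X208.787 Y59.236
G01 X142.264 Y59.236
G01 X142.264 Y71.015
M5
G00 X174.755 Y46.153
M4 S846
G01 X50.853 Y63.293 F659
G01 X91.902 Y38.085
G01 X174.755 Y46.153
M5
G00 X71.551 Y67.450
M4 S846
G01 X144.060 Y57.741 F659
M5
G00 X85.088 Y53.875
M4 S216
G01 X168.267 Y53.875 F2776
G01 X168.267 Y21.999
G01 X85.088 Y21.999
G01 X85.088 Y53.875
M5
G00 X213.817 Y13.210
M4 S216
G01 X198.928 Y18.522 F2776
G01 X170.291 Y26.954
G01 X135.747 Y37.740
G01 X103.135 Y50.113
G01 X80.298 Y63.309
G01 X75.075 Y76.562
M5
G00 X0.000 Y0.000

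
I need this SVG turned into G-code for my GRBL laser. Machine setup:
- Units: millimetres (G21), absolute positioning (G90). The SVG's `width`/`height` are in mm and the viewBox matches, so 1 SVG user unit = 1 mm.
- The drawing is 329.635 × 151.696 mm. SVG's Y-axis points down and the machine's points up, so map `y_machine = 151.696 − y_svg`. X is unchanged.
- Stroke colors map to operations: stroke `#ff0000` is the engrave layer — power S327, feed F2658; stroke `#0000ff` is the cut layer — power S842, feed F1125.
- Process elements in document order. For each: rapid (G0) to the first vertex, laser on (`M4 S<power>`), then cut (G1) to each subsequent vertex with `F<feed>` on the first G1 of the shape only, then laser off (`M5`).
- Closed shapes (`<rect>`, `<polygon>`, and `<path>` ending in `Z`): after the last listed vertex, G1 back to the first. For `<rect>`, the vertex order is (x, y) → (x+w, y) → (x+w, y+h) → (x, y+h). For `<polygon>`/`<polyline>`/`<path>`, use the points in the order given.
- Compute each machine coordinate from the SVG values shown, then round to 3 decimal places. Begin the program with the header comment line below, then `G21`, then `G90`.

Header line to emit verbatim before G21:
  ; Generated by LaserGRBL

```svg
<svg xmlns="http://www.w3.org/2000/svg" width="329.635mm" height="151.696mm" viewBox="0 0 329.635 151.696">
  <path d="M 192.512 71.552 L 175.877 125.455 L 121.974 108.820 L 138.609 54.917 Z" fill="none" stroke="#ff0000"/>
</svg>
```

; Generated by LaserGRBL
G21
G90
G0 X192.512 Y80.144
M4 S327
G1 X175.877 Y26.241 F2658
G1 X121.974 Y42.876
G1 X138.609 Y96.779
G1 X192.512 Y80.144
M5

1 u = 1 mm; y_m = 151.696 − y.

[1] `<path>` regular polygon, #ff0000→engrave S327 F2658: (192.512,80.144) → (175.877,26.241) → (121.974,42.876) → (138.609,96.779) → (192.512,80.144) (closed)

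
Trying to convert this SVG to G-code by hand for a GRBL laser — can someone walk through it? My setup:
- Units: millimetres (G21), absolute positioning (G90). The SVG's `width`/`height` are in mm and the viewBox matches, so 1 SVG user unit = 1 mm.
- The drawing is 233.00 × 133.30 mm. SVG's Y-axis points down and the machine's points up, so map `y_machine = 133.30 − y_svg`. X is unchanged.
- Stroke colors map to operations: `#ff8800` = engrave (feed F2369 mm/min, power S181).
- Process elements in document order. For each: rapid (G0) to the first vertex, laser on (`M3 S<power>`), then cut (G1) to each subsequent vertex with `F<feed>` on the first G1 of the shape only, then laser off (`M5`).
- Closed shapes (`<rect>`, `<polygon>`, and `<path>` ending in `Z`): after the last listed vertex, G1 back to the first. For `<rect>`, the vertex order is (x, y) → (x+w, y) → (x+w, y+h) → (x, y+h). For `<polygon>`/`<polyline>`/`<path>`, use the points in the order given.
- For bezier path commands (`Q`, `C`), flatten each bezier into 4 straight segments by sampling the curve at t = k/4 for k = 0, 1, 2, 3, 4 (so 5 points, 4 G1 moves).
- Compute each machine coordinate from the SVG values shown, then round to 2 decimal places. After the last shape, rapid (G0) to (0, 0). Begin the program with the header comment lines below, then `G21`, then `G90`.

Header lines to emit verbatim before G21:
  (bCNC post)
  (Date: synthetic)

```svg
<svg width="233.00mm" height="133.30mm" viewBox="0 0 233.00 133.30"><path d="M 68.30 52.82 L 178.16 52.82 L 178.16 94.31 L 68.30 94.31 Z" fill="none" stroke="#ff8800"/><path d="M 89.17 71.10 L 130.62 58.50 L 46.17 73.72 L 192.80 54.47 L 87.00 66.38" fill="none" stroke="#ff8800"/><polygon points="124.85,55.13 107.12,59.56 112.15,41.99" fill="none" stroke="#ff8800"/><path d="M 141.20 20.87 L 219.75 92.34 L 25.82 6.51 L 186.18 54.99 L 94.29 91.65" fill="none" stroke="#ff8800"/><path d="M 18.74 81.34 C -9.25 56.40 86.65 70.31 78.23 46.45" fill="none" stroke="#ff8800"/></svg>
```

viewBox `0 0 233.00 133.30` with mm width/height → 1 unit = 1 mm. Flip: y_m = 133.30 − y_svg.

**Shape 1** — `<path>` rectangle, stroke `#ff8800` → engrave (S181, F2369). Machine vertices: (68.30,80.48) → (178.16,80.48) → (178.16,38.99) → (68.30,38.99) → (68.30,80.48). Closed: final G1 returns to the first vertex.

**Shape 2** — `<path>` open polyline, stroke `#ff8800` → engrave (S181, F2369). Machine vertices: (89.17,62.20) → (130.62,74.80) → (46.17,59.58) → (192.80,78.83) → (87.00,66.92). Open path.

**Shape 3** — `<polygon>` regular polygon, stroke `#ff8800` → engrave (S181, F2369). Machine vertices: (124.85,78.17) → (107.12,73.74) → (112.15,91.31) → (124.85,78.17). Closed: final G1 returns to the first vertex.

**Shape 4** — `<path>` open polyline, stroke `#ff8800` → engrave (S181, F2369). Machine vertices: (141.20,112.43) → (219.75,40.96) → (25.82,126.79) → (186.18,78.31) → (94.29,41.65). Open path.

**Shape 5** — `<path>` cubic bezier, stroke `#ff8800` → engrave (S181, F2369). Control points (SVG): P0=(18.74,81.34), P1=(-9.25,56.40), P2=(86.65,70.31), P3=(78.23,46.45); sampled at t=k/4. Machine vertices: (18.74,51.96) → (17.41,64.58) → (41.15,69.81) → (68.55,74.84) → (78.23,86.85). Open path.

(bCNC post)
(Date: synthetic)
G21
G90
G0 X68.30 Y80.48
M3 S181
G1 X178.16 Y80.48 F2369
G1 X178.16 Y38.99
G1 X68.30 Y38.99
G1 X68.30 Y80.48
M5
G0 X89.17 Y62.20
M3 S181
G1 X130.62 Y74.80 F2369
G1 X46.17 Y59.58
G1 X192.80 Y78.83
G1 X87.00 Y66.92
M5
G0 X124.85 Y78.17
M3 S181
G1 X107.12 Y73.74 F2369
G1 X112.15 Y91.31
G1 X124.85 Y78.17
M5
G0 X141.20 Y112.43
M3 S181
G1 X219.75 Y40.96 F2369
G1 X25.82 Y126.79
G1 X186.18 Y78.31
G1 X94.29 Y41.65
M5
G0 X18.74 Y51.96
M3 S181
G1 X17.41 Y64.58 F2369
G1 X41.15 Y69.81
G1 X68.55 Y74.84
G1 X78.23 Y86.85
M5
G0 X0.00 Y0.00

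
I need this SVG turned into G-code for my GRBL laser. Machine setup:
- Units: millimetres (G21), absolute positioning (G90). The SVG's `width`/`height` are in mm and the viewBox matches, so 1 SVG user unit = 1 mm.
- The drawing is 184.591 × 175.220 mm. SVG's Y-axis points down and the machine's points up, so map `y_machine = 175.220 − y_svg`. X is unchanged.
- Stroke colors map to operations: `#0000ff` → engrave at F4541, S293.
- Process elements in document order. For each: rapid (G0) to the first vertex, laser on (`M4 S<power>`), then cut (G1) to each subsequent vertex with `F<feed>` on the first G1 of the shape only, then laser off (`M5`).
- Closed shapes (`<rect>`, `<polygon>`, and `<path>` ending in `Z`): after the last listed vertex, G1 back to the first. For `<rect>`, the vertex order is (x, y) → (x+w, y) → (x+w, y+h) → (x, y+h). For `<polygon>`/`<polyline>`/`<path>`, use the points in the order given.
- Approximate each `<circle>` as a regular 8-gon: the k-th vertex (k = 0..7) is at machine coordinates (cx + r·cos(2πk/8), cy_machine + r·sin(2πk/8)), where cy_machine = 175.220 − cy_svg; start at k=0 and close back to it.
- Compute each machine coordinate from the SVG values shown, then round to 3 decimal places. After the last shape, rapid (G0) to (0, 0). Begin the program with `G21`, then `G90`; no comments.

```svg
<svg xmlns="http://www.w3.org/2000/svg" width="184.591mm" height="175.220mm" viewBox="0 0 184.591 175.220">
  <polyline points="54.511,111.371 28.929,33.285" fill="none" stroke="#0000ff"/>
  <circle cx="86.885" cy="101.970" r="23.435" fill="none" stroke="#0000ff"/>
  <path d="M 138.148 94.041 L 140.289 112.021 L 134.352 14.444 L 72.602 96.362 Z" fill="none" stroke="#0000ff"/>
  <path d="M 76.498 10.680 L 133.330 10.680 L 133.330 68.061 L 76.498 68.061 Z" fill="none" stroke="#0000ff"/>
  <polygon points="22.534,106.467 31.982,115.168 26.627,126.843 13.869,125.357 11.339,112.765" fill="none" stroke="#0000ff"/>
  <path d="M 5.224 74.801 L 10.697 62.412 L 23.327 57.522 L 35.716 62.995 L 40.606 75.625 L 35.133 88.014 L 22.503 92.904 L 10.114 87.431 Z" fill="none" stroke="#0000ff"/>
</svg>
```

G21
G90
G0 X54.511 Y63.849
M4 S293
G1 X28.929 Y141.935 F4541
M5
G0 X110.320 Y73.250
M4 S293
G1 X103.456 Y89.821 F4541
G1 X86.885 Y96.685
G1 X70.314 Y89.821
G1 X63.450 Y73.250
G1 X70.314 Y56.679
G1 X86.885 Y49.815
G1 X103.456 Y56.679
G1 X110.320 Y73.250
M5
G0 X138.148 Y81.179
M4 S293
G1 X140.289 Y63.199 F4541
G1 X134.352 Y160.776
G1 X72.602 Y78.858
G1 X138.148 Y81.179
M5
G0 X76.498 Y164.540
M4 S293
G1 X133.330 Y164.540 F4541
G1 X133.330 Y107.159
G1 X76.498 Y107.159
G1 X76.498 Y164.540
M5
G0 X22.534 Y68.753
M4 S293
G1 X31.982 Y60.052 F4541
G1 X26.627 Y48.377
G1 X13.869 Y49.863
G1 X11.339 Y62.455
G1 X22.534 Y68.753
M5
G0 X5.224 Y100.419
M4 S293
G1 X10.697 Y112.808 F4541
G1 X23.327 Y117.698
G1 X35.716 Y112.225
G1 X40.606 Y99.595
G1 X35.133 Y87.206
G1 X22.503 Y82.316
G1 X10.114 Y87.789
G1 X5.224 Y100.419
M5
G0 X0.000 Y0.000

Since the viewBox matches the mm dimensions, user units are millimetres directly. The only transform is the Y-flip y_m = 175.220 − y_svg.

Shape 1 is a line segment drawn with `<polyline>`. Its stroke #0000ff means engrave at S293, F4541. After flipping Y the toolpath is (54.511,63.849) → (28.929,141.935).

Shape 2 is a circle drawn with `<circle>`. Its stroke #0000ff means engrave at S293, F4541. After flipping Y the toolpath is (110.320,73.250) → (103.456,89.821) → (86.885,96.685) → (70.314,89.821) → (63.450,73.250) → (70.314,56.679) → (86.885,49.815) → (103.456,56.679) → (110.320,73.250), returning to the start.

Shape 3 is a closed polygon drawn with `<path>`. Its stroke #0000ff means engrave at S293, F4541. After flipping Y the toolpath is (138.148,81.179) → (140.289,63.199) → (134.352,160.776) → (72.602,78.858) → (138.148,81.179), returning to the start.

Shape 4 is a rectangle drawn with `<path>`. Its stroke #0000ff means engrave at S293, F4541. After flipping Y the toolpath is (76.498,164.540) → (133.330,164.540) → (133.330,107.159) → (76.498,107.159) → (76.498,164.540), returning to the start.

Shape 5 is a regular polygon drawn with `<polygon>`. Its stroke #0000ff means engrave at S293, F4541. After flipping Y the toolpath is (22.534,68.753) → (31.982,60.052) → (26.627,48.377) → (13.869,49.863) → (11.339,62.455) → (22.534,68.753), returning to the start.

Shape 6 is a regular polygon drawn with `<path>`. Its stroke #0000ff means engrave at S293, F4541. After flipping Y the toolpath is (5.224,100.419) → (10.697,112.808) → (23.327,117.698) → (35.716,112.225) → (40.606,99.595) → (35.133,87.206) → (22.503,82.316) → (10.114,87.789) → (5.224,100.419), returning to the start.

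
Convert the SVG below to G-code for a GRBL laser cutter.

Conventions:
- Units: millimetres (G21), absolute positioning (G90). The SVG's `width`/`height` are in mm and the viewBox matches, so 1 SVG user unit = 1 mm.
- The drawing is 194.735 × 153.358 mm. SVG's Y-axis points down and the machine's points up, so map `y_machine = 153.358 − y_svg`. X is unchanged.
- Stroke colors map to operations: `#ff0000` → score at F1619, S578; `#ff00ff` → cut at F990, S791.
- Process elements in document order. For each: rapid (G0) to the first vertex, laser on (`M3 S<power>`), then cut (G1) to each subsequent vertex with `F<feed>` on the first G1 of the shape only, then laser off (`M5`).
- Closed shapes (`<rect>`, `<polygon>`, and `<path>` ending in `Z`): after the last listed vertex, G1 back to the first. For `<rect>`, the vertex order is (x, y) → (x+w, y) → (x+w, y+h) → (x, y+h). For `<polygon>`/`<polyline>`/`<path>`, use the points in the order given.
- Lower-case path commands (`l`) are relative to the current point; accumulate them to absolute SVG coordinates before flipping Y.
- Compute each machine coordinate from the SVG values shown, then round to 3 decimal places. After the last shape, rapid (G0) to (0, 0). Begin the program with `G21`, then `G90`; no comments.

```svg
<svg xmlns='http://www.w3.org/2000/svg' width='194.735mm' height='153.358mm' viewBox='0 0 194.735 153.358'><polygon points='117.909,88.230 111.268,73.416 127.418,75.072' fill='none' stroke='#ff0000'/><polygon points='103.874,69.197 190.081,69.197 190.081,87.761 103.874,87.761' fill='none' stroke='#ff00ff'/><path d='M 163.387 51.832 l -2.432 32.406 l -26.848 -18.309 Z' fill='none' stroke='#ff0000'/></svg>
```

viewBox `0 0 194.735 153.358` with mm width/height → 1 unit = 1 mm. Flip: y_m = 153.358 − y_svg.

**Shape 1** — `<polygon>` regular polygon, stroke `#ff0000` → score (S578, F1619). Machine vertices: (117.909,65.128) → (111.268,79.942) → (127.418,78.286) → (117.909,65.128). Closed: final G1 returns to the first vertex.

**Shape 2** — `<polygon>` rectangle, stroke `#ff00ff` → cut (S791, F990). Machine vertices: (103.874,84.161) → (190.081,84.161) → (190.081,65.597) → (103.874,65.597) → (103.874,84.161). Closed: final G1 returns to the first vertex.

**Shape 3** — `<path>` regular polygon, stroke `#ff0000` → score (S578, F1619). Machine vertices: (163.387,101.526) → (160.955,69.120) → (134.107,87.429) → (163.387,101.526). Closed: final G1 returns to the first vertex.

G21
G90
G0 X117.909 Y65.128
M3 S578
G1 X111.268 Y79.942 F1619
G1 X127.418 Y78.286
G1 X117.909 Y65.128
M5
G0 X103.874 Y84.161
M3 S791
G1 X190.081 Y84.161 F990
G1 X190.081 Y65.597
G1 X103.874 Y65.597
G1 X103.874 Y84.161
M5
G0 X163.387 Y101.526
M3 S578
G1 X160.955 Y69.120 F1619
G1 X134.107 Y87.429
G1 X163.387 Y101.526
M5
G0 X0.000 Y0.000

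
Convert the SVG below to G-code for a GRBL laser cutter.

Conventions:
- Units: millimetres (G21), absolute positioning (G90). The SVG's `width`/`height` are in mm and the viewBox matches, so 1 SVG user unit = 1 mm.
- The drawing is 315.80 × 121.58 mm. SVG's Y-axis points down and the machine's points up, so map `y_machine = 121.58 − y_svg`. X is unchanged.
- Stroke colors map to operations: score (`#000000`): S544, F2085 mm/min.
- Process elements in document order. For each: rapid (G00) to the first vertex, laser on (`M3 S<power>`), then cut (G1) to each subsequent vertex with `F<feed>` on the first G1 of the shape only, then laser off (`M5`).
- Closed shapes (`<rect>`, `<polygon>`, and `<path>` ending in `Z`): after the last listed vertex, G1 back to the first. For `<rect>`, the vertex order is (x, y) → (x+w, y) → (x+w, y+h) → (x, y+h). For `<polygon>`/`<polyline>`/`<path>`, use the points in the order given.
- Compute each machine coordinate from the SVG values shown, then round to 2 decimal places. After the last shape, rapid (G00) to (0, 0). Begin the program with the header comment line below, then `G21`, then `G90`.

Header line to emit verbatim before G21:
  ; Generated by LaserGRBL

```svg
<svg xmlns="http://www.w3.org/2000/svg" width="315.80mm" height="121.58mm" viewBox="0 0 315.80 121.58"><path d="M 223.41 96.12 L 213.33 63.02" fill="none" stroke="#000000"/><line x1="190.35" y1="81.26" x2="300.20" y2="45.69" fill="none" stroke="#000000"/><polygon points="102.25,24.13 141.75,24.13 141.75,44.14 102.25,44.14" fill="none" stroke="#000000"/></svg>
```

1 u = 1 mm; y_m = 121.58 − y.

[1] `<path>` line segment, #000000→score S544 F2085: (223.41,25.46) → (213.33,58.56)

[2] `<line>` line segment, #000000→score S544 F2085: (190.35,40.32) → (300.20,75.89)

[3] `<polygon>` rectangle, #000000→score S544 F2085: (102.25,97.45) → (141.75,97.45) → (141.75,77.44) → (102.25,77.44) → (102.25,97.45) (closed)

; Generated by LaserGRBL
G21
G90
G00 X223.41 Y25.46
M3 S544
G1 X213.33 Y58.56 F2085
M5
G00 X190.35 Y40.32
M3 S544
G1 X300.20 Y75.89 F2085
M5
G00 X102.25 Y97.45
M3 S544
G1 X141.75 Y97.45 F2085
G1 X141.75 Y77.44
G1 X102.25 Y77.44
G1 X102.25 Y97.45
M5
G00 X0.00 Y0.00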